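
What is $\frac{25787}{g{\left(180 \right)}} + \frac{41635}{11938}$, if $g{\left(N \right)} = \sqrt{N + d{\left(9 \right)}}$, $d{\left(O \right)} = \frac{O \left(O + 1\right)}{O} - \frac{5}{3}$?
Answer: $\frac{41635}{11938} + \frac{25787 \sqrt{1695}}{565} \approx 1882.5$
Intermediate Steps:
$d{\left(O \right)} = - \frac{2}{3} + O$ ($d{\left(O \right)} = \frac{O \left(1 + O\right)}{O} - \frac{5}{3} = \left(1 + O\right) - \frac{5}{3} = - \frac{2}{3} + O$)
$g{\left(N \right)} = \sqrt{\frac{25}{3} + N}$ ($g{\left(N \right)} = \sqrt{N + \left(- \frac{2}{3} + 9\right)} = \sqrt{N + \frac{25}{3}} = \sqrt{\frac{25}{3} + N}$)
$\frac{25787}{g{\left(180 \right)}} + \frac{41635}{11938} = \frac{25787}{\frac{1}{3} \sqrt{75 + 9 \cdot 180}} + \frac{41635}{11938} = \frac{25787}{\frac{1}{3} \sqrt{75 + 1620}} + 41635 \cdot \frac{1}{11938} = \frac{25787}{\frac{1}{3} \sqrt{1695}} + \frac{41635}{11938} = 25787 \frac{\sqrt{1695}}{565} + \frac{41635}{11938} = \frac{25787 \sqrt{1695}}{565} + \frac{41635}{11938} = \frac{41635}{11938} + \frac{25787 \sqrt{1695}}{565}$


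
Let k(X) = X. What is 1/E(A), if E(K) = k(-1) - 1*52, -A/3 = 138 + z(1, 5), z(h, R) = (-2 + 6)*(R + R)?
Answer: -1/53 ≈ -0.018868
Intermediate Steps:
z(h, R) = 8*R (z(h, R) = 4*(2*R) = 8*R)
A = -534 (A = -3*(138 + 8*5) = -3*(138 + 40) = -3*178 = -534)
E(K) = -53 (E(K) = -1 - 1*52 = -1 - 52 = -53)
1/E(A) = 1/(-53) = -1/53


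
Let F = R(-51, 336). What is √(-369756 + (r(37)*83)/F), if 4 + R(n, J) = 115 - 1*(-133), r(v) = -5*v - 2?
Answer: I*√5504395085/122 ≈ 608.13*I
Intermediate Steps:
r(v) = -2 - 5*v
R(n, J) = 244 (R(n, J) = -4 + (115 - 1*(-133)) = -4 + (115 + 133) = -4 + 248 = 244)
F = 244
√(-369756 + (r(37)*83)/F) = √(-369756 + ((-2 - 5*37)*83)/244) = √(-369756 + ((-2 - 185)*83)*(1/244)) = √(-369756 - 187*83*(1/244)) = √(-369756 - 15521*1/244) = √(-369756 - 15521/244) = √(-90235985/244) = I*√5504395085/122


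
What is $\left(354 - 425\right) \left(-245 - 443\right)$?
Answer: $48848$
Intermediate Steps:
$\left(354 - 425\right) \left(-245 - 443\right) = \left(-71\right) \left(-688\right) = 48848$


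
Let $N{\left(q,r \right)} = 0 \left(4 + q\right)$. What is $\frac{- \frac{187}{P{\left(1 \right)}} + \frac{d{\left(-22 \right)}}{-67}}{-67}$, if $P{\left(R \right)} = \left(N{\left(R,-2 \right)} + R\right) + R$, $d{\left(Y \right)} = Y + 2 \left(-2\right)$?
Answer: $\frac{12477}{8978} \approx 1.3897$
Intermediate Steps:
$d{\left(Y \right)} = -4 + Y$ ($d{\left(Y \right)} = Y - 4 = -4 + Y$)
$N{\left(q,r \right)} = 0$
$P{\left(R \right)} = 2 R$ ($P{\left(R \right)} = \left(0 + R\right) + R = R + R = 2 R$)
$\frac{- \frac{187}{P{\left(1 \right)}} + \frac{d{\left(-22 \right)}}{-67}}{-67} = \frac{- \frac{187}{2 \cdot 1} + \frac{-4 - 22}{-67}}{-67} = \left(- \frac{187}{2} - - \frac{26}{67}\right) \left(- \frac{1}{67}\right) = \left(\left(-187\right) \frac{1}{2} + \frac{26}{67}\right) \left(- \frac{1}{67}\right) = \left(- \frac{187}{2} + \frac{26}{67}\right) \left(- \frac{1}{67}\right) = \left(- \frac{12477}{134}\right) \left(- \frac{1}{67}\right) = \frac{12477}{8978}$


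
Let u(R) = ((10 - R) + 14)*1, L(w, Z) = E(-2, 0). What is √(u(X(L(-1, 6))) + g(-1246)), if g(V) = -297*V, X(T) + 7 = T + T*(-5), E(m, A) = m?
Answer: √370085 ≈ 608.35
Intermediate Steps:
L(w, Z) = -2
X(T) = -7 - 4*T (X(T) = -7 + (T + T*(-5)) = -7 + (T - 5*T) = -7 - 4*T)
u(R) = 24 - R (u(R) = (24 - R)*1 = 24 - R)
√(u(X(L(-1, 6))) + g(-1246)) = √((24 - (-7 - 4*(-2))) - 297*(-1246)) = √((24 - (-7 + 8)) + 370062) = √((24 - 1*1) + 370062) = √((24 - 1) + 370062) = √(23 + 370062) = √370085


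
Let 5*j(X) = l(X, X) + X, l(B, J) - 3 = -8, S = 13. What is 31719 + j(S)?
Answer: 158603/5 ≈ 31721.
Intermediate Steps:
l(B, J) = -5 (l(B, J) = 3 - 8 = -5)
j(X) = -1 + X/5 (j(X) = (-5 + X)/5 = -1 + X/5)
31719 + j(S) = 31719 + (-1 + (1/5)*13) = 31719 + (-1 + 13/5) = 31719 + 8/5 = 158603/5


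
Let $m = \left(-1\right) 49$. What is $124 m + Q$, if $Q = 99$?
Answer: $-5977$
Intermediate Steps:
$m = -49$
$124 m + Q = 124 \left(-49\right) + 99 = -6076 + 99 = -5977$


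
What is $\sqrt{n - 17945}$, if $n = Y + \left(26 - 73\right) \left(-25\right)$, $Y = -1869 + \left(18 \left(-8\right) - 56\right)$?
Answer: $i \sqrt{18839} \approx 137.26 i$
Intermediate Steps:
$Y = -2069$ ($Y = -1869 - 200 = -2069$)
$n = -894$ ($n = -2069 + \left(26 - 73\right) \left(-25\right) = -2069 - -1175 = -2069 + 1175 = -894$)
$\sqrt{n - 17945} = \sqrt{-894 - 17945} = \sqrt{-18839} = i \sqrt{18839}$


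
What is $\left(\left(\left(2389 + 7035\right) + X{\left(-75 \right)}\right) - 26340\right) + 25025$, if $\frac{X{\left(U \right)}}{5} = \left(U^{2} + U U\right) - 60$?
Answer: $64059$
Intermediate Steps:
$X{\left(U \right)} = -300 + 10 U^{2}$ ($X{\left(U \right)} = 5 \left(\left(U^{2} + U U\right) - 60\right) = 5 \left(\left(U^{2} + U^{2}\right) - 60\right) = 5 \left(2 U^{2} - 60\right) = 5 \left(-60 + 2 U^{2}\right) = -300 + 10 U^{2}$)
$\left(\left(\left(2389 + 7035\right) + X{\left(-75 \right)}\right) - 26340\right) + 25025 = \left(\left(\left(2389 + 7035\right) - \left(300 - 10 \left(-75\right)^{2}\right)\right) - 26340\right) + 25025 = \left(\left(9424 + \left(-300 + 10 \cdot 5625\right)\right) - 26340\right) + 25025 = \left(\left(9424 + \left(-300 + 56250\right)\right) - 26340\right) + 25025 = \left(\left(9424 + 55950\right) - 26340\right) + 25025 = \left(65374 - 26340\right) + 25025 = 39034 + 25025 = 64059$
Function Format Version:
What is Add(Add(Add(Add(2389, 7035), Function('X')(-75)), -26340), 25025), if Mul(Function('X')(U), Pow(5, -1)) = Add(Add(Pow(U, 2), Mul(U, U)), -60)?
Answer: 64059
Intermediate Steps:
Function('X')(U) = Add(-300, Mul(10, Pow(U, 2))) (Function('X')(U) = Mul(5, Add(Add(Pow(U, 2), Mul(U, U)), -60)) = Mul(5, Add(Add(Pow(U, 2), Pow(U, 2)), -60)) = Mul(5, Add(Mul(2, Pow(U, 2)), -60)) = Mul(5, Add(-60, Mul(2, Pow(U, 2)))) = Add(-300, Mul(10, Pow(U, 2))))
Add(Add(Add(Add(2389, 7035), Function('X')(-75)), -26340), 25025) = Add(Add(Add(Add(2389, 7035), Add(-300, Mul(10, Pow(-75, 2)))), -26340), 25025) = Add(Add(Add(9424, Add(-300, Mul(10, 5625))), -26340), 25025) = Add(Add(Add(9424, Add(-300, 56250)), -26340), 25025) = Add(Add(Add(9424, 55950), -26340), 25025) = Add(Add(65374, -26340), 25025) = Add(39034, 25025) = 64059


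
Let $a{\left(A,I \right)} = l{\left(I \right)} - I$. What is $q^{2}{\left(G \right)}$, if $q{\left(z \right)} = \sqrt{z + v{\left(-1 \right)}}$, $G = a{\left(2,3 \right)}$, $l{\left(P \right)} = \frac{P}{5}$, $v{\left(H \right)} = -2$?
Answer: $- \frac{22}{5} \approx -4.4$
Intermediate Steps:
$l{\left(P \right)} = \frac{P}{5}$ ($l{\left(P \right)} = P \frac{1}{5} = \frac{P}{5}$)
$a{\left(A,I \right)} = - \frac{4 I}{5}$ ($a{\left(A,I \right)} = \frac{I}{5} - I = - \frac{4 I}{5}$)
$G = - \frac{12}{5}$ ($G = \left(- \frac{4}{5}\right) 3 = - \frac{12}{5} \approx -2.4$)
$q{\left(z \right)} = \sqrt{-2 + z}$ ($q{\left(z \right)} = \sqrt{z - 2} = \sqrt{-2 + z}$)
$q^{2}{\left(G \right)} = \left(\sqrt{-2 - \frac{12}{5}}\right)^{2} = \left(\sqrt{- \frac{22}{5}}\right)^{2} = \left(\frac{i \sqrt{110}}{5}\right)^{2} = - \frac{22}{5}$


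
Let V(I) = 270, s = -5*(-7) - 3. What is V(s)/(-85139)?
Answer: -270/85139 ≈ -0.0031713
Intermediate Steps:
s = 32 (s = 35 - 3 = 32)
V(s)/(-85139) = 270/(-85139) = 270*(-1/85139) = -270/85139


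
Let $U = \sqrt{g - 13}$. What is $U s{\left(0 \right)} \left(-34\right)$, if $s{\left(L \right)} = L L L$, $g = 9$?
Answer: $0$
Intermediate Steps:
$s{\left(L \right)} = L^{3}$ ($s{\left(L \right)} = L^{2} L = L^{3}$)
$U = 2 i$ ($U = \sqrt{9 - 13} = \sqrt{-4} = 2 i \approx 2.0 i$)
$U s{\left(0 \right)} \left(-34\right) = 2 i 0^{3} \left(-34\right) = 2 i 0 \left(-34\right) = 0 \left(-34\right) = 0$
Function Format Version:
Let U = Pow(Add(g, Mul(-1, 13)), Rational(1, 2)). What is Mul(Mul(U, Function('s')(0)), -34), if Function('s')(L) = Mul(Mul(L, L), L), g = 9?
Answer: 0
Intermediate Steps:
Function('s')(L) = Pow(L, 3) (Function('s')(L) = Mul(Pow(L, 2), L) = Pow(L, 3))
U = Mul(2, I) (U = Pow(Add(9, Mul(-1, 13)), Rational(1, 2)) = Pow(Add(9, -13), Rational(1, 2)) = Pow(-4, Rational(1, 2)) = Mul(2, I) ≈ Mul(2.0000, I))
Mul(Mul(U, Function('s')(0)), -34) = Mul(Mul(Mul(2, I), Pow(0, 3)), -34) = Mul(Mul(Mul(2, I), 0), -34) = Mul(0, -34) = 0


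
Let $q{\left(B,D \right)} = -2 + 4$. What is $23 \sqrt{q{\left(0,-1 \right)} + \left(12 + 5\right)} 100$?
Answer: $2300 \sqrt{19} \approx 10025.0$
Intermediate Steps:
$q{\left(B,D \right)} = 2$
$23 \sqrt{q{\left(0,-1 \right)} + \left(12 + 5\right)} 100 = 23 \sqrt{2 + \left(12 + 5\right)} 100 = 23 \sqrt{2 + 17} \cdot 100 = 23 \sqrt{19} \cdot 100 = 2300 \sqrt{19}$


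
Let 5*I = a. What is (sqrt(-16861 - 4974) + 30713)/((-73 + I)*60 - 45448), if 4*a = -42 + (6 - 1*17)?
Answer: -30713/49987 - I*sqrt(21835)/49987 ≈ -0.61442 - 0.0029561*I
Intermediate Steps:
a = -53/4 (a = (-42 + (6 - 1*17))/4 = (-42 + (6 - 17))/4 = (-42 - 11)/4 = (1/4)*(-53) = -53/4 ≈ -13.250)
I = -53/20 (I = (1/5)*(-53/4) = -53/20 ≈ -2.6500)
(sqrt(-16861 - 4974) + 30713)/((-73 + I)*60 - 45448) = (sqrt(-16861 - 4974) + 30713)/((-73 - 53/20)*60 - 45448) = (sqrt(-21835) + 30713)/(-1513/20*60 - 45448) = (I*sqrt(21835) + 30713)/(-4539 - 45448) = (30713 + I*sqrt(21835))/(-49987) = (30713 + I*sqrt(21835))*(-1/49987) = -30713/49987 - I*sqrt(21835)/49987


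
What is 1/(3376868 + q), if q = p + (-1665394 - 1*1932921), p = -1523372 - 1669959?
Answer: -1/3414778 ≈ -2.9284e-7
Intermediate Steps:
p = -3193331
q = -6791646 (q = -3193331 + (-1665394 - 1*1932921) = -3193331 + (-1665394 - 1932921) = -3193331 - 3598315 = -6791646)
1/(3376868 + q) = 1/(3376868 - 6791646) = 1/(-3414778) = -1/3414778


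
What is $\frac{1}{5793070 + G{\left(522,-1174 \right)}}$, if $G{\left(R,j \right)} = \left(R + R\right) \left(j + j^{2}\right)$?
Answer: $\frac{1}{1443487558} \approx 6.9277 \cdot 10^{-10}$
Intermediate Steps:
$G{\left(R,j \right)} = 2 R \left(j + j^{2}\right)$
$\frac{1}{5793070 + G{\left(522,-1174 \right)}} = \frac{1}{5793070 + 2 \cdot 522 \left(-1174\right) \left(1 - 1174\right)} = \frac{1}{5793070 + 2 \cdot 522 \left(-1174\right) \left(-1173\right)} = \frac{1}{5793070 + 1437694488} = \frac{1}{1443487558}$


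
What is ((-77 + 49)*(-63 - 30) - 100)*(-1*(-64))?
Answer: 160256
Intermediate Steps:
((-77 + 49)*(-63 - 30) - 100)*(-1*(-64)) = (-28*(-93) - 100)*64 = (2604 - 100)*64 = 2504*64 = 160256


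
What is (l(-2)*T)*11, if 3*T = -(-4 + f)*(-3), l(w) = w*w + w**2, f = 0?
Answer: -352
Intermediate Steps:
l(w) = 2*w**2 (l(w) = w**2 + w**2 = 2*w**2)
T = -4 (T = (-(-4 + 0)*(-3))/3 = (-(-4)*(-3))/3 = (-1*12)/3 = (1/3)*(-12) = -4)
(l(-2)*T)*11 = ((2*(-2)**2)*(-4))*11 = ((2*4)*(-4))*11 = (8*(-4))*11 = -32*11 = -352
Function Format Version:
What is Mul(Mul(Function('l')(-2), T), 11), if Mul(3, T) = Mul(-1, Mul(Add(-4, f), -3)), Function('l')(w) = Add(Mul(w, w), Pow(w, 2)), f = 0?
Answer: -352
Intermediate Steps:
Function('l')(w) = Mul(2, Pow(w, 2)) (Function('l')(w) = Add(Pow(w, 2), Pow(w, 2)) = Mul(2, Pow(w, 2)))
T = -4 (T = Mul(Rational(1, 3), Mul(-1, Mul(Add(-4, 0), -3))) = Mul(Rational(1, 3), Mul(-1, Mul(-4, -3))) = Mul(Rational(1, 3), Mul(-1, 12)) = Mul(Rational(1, 3), -12) = -4)
Mul(Mul(Function('l')(-2), T), 11) = Mul(Mul(Mul(2, Pow(-2, 2)), -4), 11) = Mul(Mul(Mul(2, 4), -4), 11) = Mul(Mul(8, -4), 11) = Mul(-32, 11) = -352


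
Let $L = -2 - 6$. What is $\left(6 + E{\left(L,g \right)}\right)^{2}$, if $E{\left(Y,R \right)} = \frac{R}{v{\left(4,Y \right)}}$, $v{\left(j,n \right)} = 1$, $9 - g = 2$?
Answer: $169$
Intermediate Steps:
$g = 7$ ($g = 9 - 2 = 7$)
$L = -8$ ($L = -2 - 6 = -8$)
$E{\left(Y,R \right)} = R$ ($E{\left(Y,R \right)} = \frac{R}{1} = R 1 = R$)
$\left(6 + E{\left(L,g \right)}\right)^{2} = \left(6 + 7\right)^{2} = 13^{2} = 169$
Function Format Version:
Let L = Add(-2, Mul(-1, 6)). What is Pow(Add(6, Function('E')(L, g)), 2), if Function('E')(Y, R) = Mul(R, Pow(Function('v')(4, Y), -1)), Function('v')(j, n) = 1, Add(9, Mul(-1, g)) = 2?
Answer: 169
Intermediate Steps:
g = 7 (g = Add(9, Mul(-1, 2)) = Add(9, -2) = 7)
L = -8 (L = Add(-2, -6) = -8)
Function('E')(Y, R) = R (Function('E')(Y, R) = Mul(R, Pow(1, -1)) = Mul(R, 1) = R)
Pow(Add(6, Function('E')(L, g)), 2) = Pow(Add(6, 7), 2) = Pow(13, 2) = 169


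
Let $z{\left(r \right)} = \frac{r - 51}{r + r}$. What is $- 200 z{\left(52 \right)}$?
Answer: $- \frac{25}{13} \approx -1.9231$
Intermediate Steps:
$z{\left(r \right)} = \frac{-51 + r}{2 r}$
$- 200 z{\left(52 \right)} = - 200 \frac{-51 + 52}{2 \cdot 52} = - 200 \cdot \frac{1}{2} \cdot \frac{1}{52} \cdot 1 = \left(-200\right) \frac{1}{104} = - \frac{25}{13}$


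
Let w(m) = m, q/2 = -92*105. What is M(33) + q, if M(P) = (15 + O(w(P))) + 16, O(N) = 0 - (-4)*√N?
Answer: -19289 + 4*√33 ≈ -19266.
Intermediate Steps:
q = -19320 (q = 2*(-92*105) = 2*(-9660) = -19320)
O(N) = 4*√N (O(N) = 0 + 4*√N = 4*√N)
M(P) = 31 + 4*√P (M(P) = (15 + 4*√P) + 16 = 31 + 4*√P)
M(33) + q = (31 + 4*√33) - 19320 = -19289 + 4*√33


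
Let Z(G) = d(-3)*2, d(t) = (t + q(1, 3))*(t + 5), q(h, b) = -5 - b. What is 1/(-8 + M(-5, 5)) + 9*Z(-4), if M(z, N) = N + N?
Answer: -791/2 ≈ -395.50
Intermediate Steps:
M(z, N) = 2*N
d(t) = (-8 + t)*(5 + t) (d(t) = (t + (-5 - 1*3))*(t + 5) = (t + (-5 - 3))*(5 + t) = (t - 8)*(5 + t) = (-8 + t)*(5 + t))
Z(G) = -44 (Z(G) = (-40 + (-3)**2 - 3*(-3))*2 = (-40 + 9 + 9)*2 = -22*2 = -44)
1/(-8 + M(-5, 5)) + 9*Z(-4) = 1/(-8 + 2*5) + 9*(-44) = 1/(-8 + 10) - 396 = 1/2 - 396 = -791/2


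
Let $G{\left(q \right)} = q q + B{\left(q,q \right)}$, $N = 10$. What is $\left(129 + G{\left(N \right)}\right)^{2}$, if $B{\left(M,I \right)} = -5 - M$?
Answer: $45796$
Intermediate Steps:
$G{\left(q \right)} = -5 + q^{2} - q$ ($G{\left(q \right)} = q q - \left(5 + q\right) = q^{2} - \left(5 + q\right) = -5 + q^{2} - q$)
$\left(129 + G{\left(N \right)}\right)^{2} = \left(129 - \left(15 - 100\right)\right)^{2} = \left(129 - -85\right)^{2} = \left(129 + 85\right)^{2} = 214^{2} = 45796$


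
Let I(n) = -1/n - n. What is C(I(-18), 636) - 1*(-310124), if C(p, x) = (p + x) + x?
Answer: 5605453/18 ≈ 3.1141e+5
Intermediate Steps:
I(n) = -n - 1/n
C(p, x) = p + 2*x
C(I(-18), 636) - 1*(-310124) = ((-1*(-18) - 1/(-18)) + 2*636) - 1*(-310124) = ((18 - 1*(-1/18)) + 1272) + 310124 = ((18 + 1/18) + 1272) + 310124 = (325/18 + 1272) + 310124 = 23221/18 + 310124 = 5605453/18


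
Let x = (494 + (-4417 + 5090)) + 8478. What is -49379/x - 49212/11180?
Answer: -51335348/5391555 ≈ -9.5214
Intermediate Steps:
x = 9645 (x = (494 + 673) + 8478 = 1167 + 8478 = 9645)
-49379/x - 49212/11180 = -49379/9645 - 49212/11180 = -49379*1/9645 - 49212*1/11180 = -49379/9645 - 12303/2795 = -51335348/5391555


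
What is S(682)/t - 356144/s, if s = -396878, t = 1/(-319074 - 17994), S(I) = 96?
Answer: -6421193759720/198439 ≈ -3.2359e+7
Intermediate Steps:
t = -1/337068 (t = 1/(-337068) = -1/337068 ≈ -2.9668e-6)
S(682)/t - 356144/s = 96/(-1/337068) - 356144/(-396878) = 96*(-337068) - 356144*(-1/396878) = -32358528 + 178072/198439 = -6421193759720/198439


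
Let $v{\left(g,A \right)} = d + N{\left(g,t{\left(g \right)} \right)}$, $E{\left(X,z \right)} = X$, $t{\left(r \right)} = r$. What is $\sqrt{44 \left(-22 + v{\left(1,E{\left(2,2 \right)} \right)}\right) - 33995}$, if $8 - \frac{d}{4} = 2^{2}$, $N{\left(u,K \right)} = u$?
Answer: $i \sqrt{34215} \approx 184.97 i$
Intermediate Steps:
$d = 16$ ($d = 32 - 4 \cdot 2^{2} = 32 - 16 = 16$)
$v{\left(g,A \right)} = 16 + g$
$\sqrt{44 \left(-22 + v{\left(1,E{\left(2,2 \right)} \right)}\right) - 33995} = \sqrt{44 \left(-22 + \left(16 + 1\right)\right) - 33995} = \sqrt{44 \left(-22 + 17\right) - 33995} = \sqrt{44 \left(-5\right) - 33995} = \sqrt{-220 - 33995} = \sqrt{-34215} = i \sqrt{34215}$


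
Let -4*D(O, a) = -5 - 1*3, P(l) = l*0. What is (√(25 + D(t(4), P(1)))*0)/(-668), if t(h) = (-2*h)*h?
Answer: 0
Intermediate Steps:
P(l) = 0
t(h) = -2*h²
D(O, a) = 2 (D(O, a) = -(-5 - 1*3)/4 = -(-5 - 3)/4 = -¼*(-8) = 2)
(√(25 + D(t(4), P(1)))*0)/(-668) = (√(25 + 2)*0)/(-668) = (√27*0)*(-1/668) = ((3*√3)*0)*(-1/668) = 0*(-1/668) = 0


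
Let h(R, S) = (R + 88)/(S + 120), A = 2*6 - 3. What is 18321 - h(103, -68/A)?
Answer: 18539133/1012 ≈ 18319.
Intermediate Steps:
A = 9 (A = 12 - 3 = 9)
h(R, S) = (88 + R)/(120 + S)
18321 - h(103, -68/A) = 18321 - (88 + 103)/(120 - 68/9) = 18321 - 191/(120 - 68*⅑) = 18321 - 191/(120 - 68/9) = 18321 - 191/1012/9 = 18321 - 9*191/1012 = 18321 - 1*1719/1012 = 18321 - 1719/1012 = 18539133/1012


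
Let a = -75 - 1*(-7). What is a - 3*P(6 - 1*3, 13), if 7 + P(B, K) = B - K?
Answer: -17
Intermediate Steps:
a = -68 (a = -75 + 7 = -68)
P(B, K) = -7 + B - K (P(B, K) = -7 + (B - K) = -7 + B - K)
a - 3*P(6 - 1*3, 13) = -68 - 3*(-7 + (6 - 1*3) - 1*13) = -68 - 3*(-7 + (6 - 3) - 13) = -68 - 3*(-7 + 3 - 13) = -68 - 3*(-17) = -68 + 51 = -17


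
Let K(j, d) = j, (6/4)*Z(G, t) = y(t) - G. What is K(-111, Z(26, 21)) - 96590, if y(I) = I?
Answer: -96701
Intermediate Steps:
Z(G, t) = -2*G/3 + 2*t/3 (Z(G, t) = 2*(t - G)/3 = -2*G/3 + 2*t/3)
K(-111, Z(26, 21)) - 96590 = -111 - 96590 = -96701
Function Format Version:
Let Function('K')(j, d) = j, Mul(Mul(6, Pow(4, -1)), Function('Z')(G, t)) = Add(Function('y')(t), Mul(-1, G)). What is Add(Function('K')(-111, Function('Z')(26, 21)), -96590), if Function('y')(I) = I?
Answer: -96701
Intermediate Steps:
Function('Z')(G, t) = Add(Mul(Rational(-2, 3), G), Mul(Rational(2, 3), t)) (Function('Z')(G, t) = Mul(Rational(2, 3), Add(t, Mul(-1, G))) = Add(Mul(Rational(-2, 3), G), Mul(Rational(2, 3), t)))
Add(Function('K')(-111, Function('Z')(26, 21)), -96590) = Add(-111, -96590) = -96701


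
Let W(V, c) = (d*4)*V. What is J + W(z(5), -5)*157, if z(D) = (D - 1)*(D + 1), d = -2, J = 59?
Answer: -30085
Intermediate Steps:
z(D) = (1 + D)*(-1 + D) (z(D) = (-1 + D)*(1 + D) = (1 + D)*(-1 + D))
W(V, c) = -8*V (W(V, c) = (-2*4)*V = -8*V)
J + W(z(5), -5)*157 = 59 - 8*(-1 + 5²)*157 = 59 - 8*(-1 + 25)*157 = 59 - 8*24*157 = 59 - 192*157 = 59 - 30144 = -30085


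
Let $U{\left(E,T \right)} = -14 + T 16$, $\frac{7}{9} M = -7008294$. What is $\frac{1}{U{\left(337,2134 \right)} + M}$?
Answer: $- \frac{7}{62835736} \approx -1.114 \cdot 10^{-7}$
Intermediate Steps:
$M = - \frac{63074646}{7}$ ($M = \frac{9}{7} \left(-7008294\right) = - \frac{63074646}{7} \approx -9.0107 \cdot 10^{6}$)
$U{\left(E,T \right)} = -14 + 16 T$
$\frac{1}{U{\left(337,2134 \right)} + M} = \frac{1}{\left(-14 + 16 \cdot 2134\right) - \frac{63074646}{7}} = \frac{1}{\left(-14 + 34144\right) - \frac{63074646}{7}} = \frac{1}{34130 - \frac{63074646}{7}} = \frac{1}{- \frac{62835736}{7}} = - \frac{7}{62835736}$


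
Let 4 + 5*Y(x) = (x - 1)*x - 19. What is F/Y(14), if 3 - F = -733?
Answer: 3680/159 ≈ 23.145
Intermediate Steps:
F = 736 (F = 3 - 1*(-733) = 3 + 733 = 736)
Y(x) = -23/5 + x*(-1 + x)/5 (Y(x) = -⅘ + ((x - 1)*x - 19)/5 = -⅘ + ((-1 + x)*x - 19)/5 = -⅘ + (x*(-1 + x) - 19)/5 = -⅘ + (-19 + x*(-1 + x))/5 = -⅘ + (-19/5 + x*(-1 + x)/5) = -23/5 + x*(-1 + x)/5)
F/Y(14) = 736/(-23/5 - ⅕*14 + (⅕)*14²) = 736/(-23/5 - 14/5 + (⅕)*196) = 736/(-23/5 - 14/5 + 196/5) = 736/(159/5) = 736*(5/159) = 3680/159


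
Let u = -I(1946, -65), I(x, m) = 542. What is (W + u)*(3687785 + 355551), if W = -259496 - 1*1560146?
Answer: -7359615493824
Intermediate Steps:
u = -542 (u = -1*542 = -542)
W = -1819642 (W = -259496 - 1560146 = -1819642)
(W + u)*(3687785 + 355551) = (-1819642 - 542)*(3687785 + 355551) = -1820184*4043336 = -7359615493824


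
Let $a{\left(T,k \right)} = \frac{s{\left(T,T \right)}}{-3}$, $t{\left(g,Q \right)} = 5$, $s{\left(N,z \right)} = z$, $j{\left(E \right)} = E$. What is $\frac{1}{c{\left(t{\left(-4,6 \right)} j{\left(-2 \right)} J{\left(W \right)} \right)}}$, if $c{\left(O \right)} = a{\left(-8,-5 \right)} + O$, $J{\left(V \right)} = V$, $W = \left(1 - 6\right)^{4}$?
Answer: $- \frac{3}{18742} \approx -0.00016007$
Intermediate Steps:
$W = 625$ ($W = \left(1 - 6\right)^{4} = \left(-5\right)^{4} = 625$)
$a{\left(T,k \right)} = - \frac{T}{3}$ ($a{\left(T,k \right)} = \frac{T}{-3} = T \left(- \frac{1}{3}\right) = - \frac{T}{3}$)
$c{\left(O \right)} = \frac{8}{3} + O$ ($c{\left(O \right)} = \left(- \frac{1}{3}\right) \left(-8\right) + O = \frac{8}{3} + O$)
$\frac{1}{c{\left(t{\left(-4,6 \right)} j{\left(-2 \right)} J{\left(W \right)} \right)}} = \frac{1}{\frac{8}{3} + 5 \left(-2\right) 625} = \frac{1}{\frac{8}{3} - 6250} = \frac{1}{- \frac{18742}{3}} = - \frac{3}{18742}$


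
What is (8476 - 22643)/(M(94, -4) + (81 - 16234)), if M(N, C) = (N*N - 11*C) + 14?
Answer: 14167/7259 ≈ 1.9516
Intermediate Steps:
M(N, C) = 14 + N² - 11*C (M(N, C) = (N² - 11*C) + 14 = 14 + N² - 11*C)
(8476 - 22643)/(M(94, -4) + (81 - 16234)) = (8476 - 22643)/((14 + 94² - 11*(-4)) + (81 - 16234)) = -14167/((14 + 8836 + 44) - 16153) = -14167/(8894 - 16153) = -14167/(-7259) = -14167*(-1/7259) = 14167/7259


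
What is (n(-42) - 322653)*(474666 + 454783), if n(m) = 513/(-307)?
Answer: -92066555823816/307 ≈ -2.9989e+11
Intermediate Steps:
n(m) = -513/307 (n(m) = 513*(-1/307) = -513/307)
(n(-42) - 322653)*(474666 + 454783) = (-513/307 - 322653)*(474666 + 454783) = -99054984/307*929449 = -92066555823816/307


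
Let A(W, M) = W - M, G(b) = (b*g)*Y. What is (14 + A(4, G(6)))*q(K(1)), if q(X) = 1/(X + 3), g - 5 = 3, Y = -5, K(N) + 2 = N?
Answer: 129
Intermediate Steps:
K(N) = -2 + N
g = 8 (g = 5 + 3 = 8)
G(b) = -40*b (G(b) = (b*8)*(-5) = (8*b)*(-5) = -40*b)
q(X) = 1/(3 + X)
(14 + A(4, G(6)))*q(K(1)) = (14 + (4 - (-40)*6))/(3 + (-2 + 1)) = (14 + (4 - 1*(-240)))/(3 - 1) = (14 + (4 + 240))/2 = (14 + 244)*(½) = 258*(½) = 129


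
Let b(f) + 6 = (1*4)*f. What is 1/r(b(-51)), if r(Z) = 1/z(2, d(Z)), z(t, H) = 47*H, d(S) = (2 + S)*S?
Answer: 2052960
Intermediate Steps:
d(S) = S*(2 + S)
b(f) = -6 + 4*f (b(f) = -6 + (1*4)*f = -6 + 4*f)
r(Z) = 1/(47*Z*(2 + Z)) (r(Z) = 1/(47*(Z*(2 + Z))) = 1/(47*Z*(2 + Z)))
1/r(b(-51)) = 1/(1/(47*(-6 + 4*(-51))*(2 + (-6 + 4*(-51))))) = 1/(1/(47*(-6 - 204)*(2 + (-6 - 204)))) = 1/((1/47)/(-210*(2 - 210))) = 1/((1/47)*(-1/210)/(-208)) = 1/((1/47)*(-1/210)*(-1/208)) = 1/(1/2052960) = 2052960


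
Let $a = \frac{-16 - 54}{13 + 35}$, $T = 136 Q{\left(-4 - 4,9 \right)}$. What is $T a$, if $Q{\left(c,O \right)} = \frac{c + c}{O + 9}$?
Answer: $\frac{4760}{27} \approx 176.3$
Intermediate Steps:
$Q{\left(c,O \right)} = \frac{2 c}{9 + O}$
$T = - \frac{1088}{9}$ ($T = 136 \frac{2 \left(-4 - 4\right)}{9 + 9} = 136 \frac{2 \left(-4 - 4\right)}{18} = 136 \cdot 2 \left(-8\right) \frac{1}{18} = 136 \left(- \frac{8}{9}\right) = - \frac{1088}{9} \approx -120.89$)
$a = - \frac{35}{24}$ ($a = - \frac{70}{48} = \left(-70\right) \frac{1}{48} = - \frac{35}{24} \approx -1.4583$)
$T a = \left(- \frac{1088}{9}\right) \left(- \frac{35}{24}\right) = \frac{4760}{27}$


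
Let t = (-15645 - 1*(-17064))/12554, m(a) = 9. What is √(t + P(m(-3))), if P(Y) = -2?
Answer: I*√297391706/12554 ≈ 1.3737*I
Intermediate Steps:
t = 1419/12554 (t = (-15645 + 17064)*(1/12554) = 1419*(1/12554) = 1419/12554 ≈ 0.11303)
√(t + P(m(-3))) = √(1419/12554 - 2) = √(-23689/12554) = I*√297391706/12554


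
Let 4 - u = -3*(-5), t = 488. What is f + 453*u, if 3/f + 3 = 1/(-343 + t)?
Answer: -2163057/434 ≈ -4984.0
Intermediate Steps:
f = -435/434 (f = 3/(-3 + 1/(-343 + 488)) = 3/(-3 + 1/145) = 3/(-434/145) = 3*(-145/434) = -435/434 ≈ -1.0023)
u = -11 (u = 4 - (-3)*(-5) = 4 - 1*15 = 4 - 15 = -11)
f + 453*u = -435/434 + 453*(-11) = -435/434 - 4983 = -2163057/434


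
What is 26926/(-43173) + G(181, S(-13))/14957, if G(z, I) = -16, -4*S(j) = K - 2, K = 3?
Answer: -403422950/645738561 ≈ -0.62475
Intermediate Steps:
S(j) = -¼ (S(j) = -(3 - 2)/4 = -¼*1 = -¼)
26926/(-43173) + G(181, S(-13))/14957 = 26926/(-43173) - 16/14957 = 26926*(-1/43173) - 16*1/14957 = -26926/43173 - 16/14957 = -403422950/645738561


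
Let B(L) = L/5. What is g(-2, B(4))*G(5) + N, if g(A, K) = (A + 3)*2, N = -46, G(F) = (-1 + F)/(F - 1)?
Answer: -44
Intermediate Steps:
B(L) = L/5 (B(L) = L*(⅕) = L/5)
G(F) = 1 (G(F) = (-1 + F)/(-1 + F) = 1)
g(A, K) = 6 + 2*A (g(A, K) = (3 + A)*2 = 6 + 2*A)
g(-2, B(4))*G(5) + N = (6 + 2*(-2))*1 - 46 = (6 - 4)*1 - 46 = 2*1 - 46 = 2 - 46 = -44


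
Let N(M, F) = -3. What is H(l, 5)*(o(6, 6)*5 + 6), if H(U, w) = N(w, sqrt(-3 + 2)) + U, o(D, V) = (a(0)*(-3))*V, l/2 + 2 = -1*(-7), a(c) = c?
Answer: 42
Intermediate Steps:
l = 10 (l = -4 + 2*(-1*(-7)) = -4 + 2*7 = -4 + 14 = 10)
o(D, V) = 0 (o(D, V) = (0*(-3))*V = 0*V = 0)
H(U, w) = -3 + U
H(l, 5)*(o(6, 6)*5 + 6) = (-3 + 10)*(0*5 + 6) = 7*(0 + 6) = 7*6 = 42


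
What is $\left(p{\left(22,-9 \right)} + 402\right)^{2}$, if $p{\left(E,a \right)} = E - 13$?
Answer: $168921$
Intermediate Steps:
$p{\left(E,a \right)} = -13 + E$
$\left(p{\left(22,-9 \right)} + 402\right)^{2} = \left(\left(-13 + 22\right) + 402\right)^{2} = \left(9 + 402\right)^{2} = 411^{2} = 168921$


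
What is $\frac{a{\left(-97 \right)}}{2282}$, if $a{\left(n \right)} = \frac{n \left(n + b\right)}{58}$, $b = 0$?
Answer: $\frac{9409}{132356} \approx 0.071089$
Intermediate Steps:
$a{\left(n \right)} = \frac{n^{2}}{58}$ ($a{\left(n \right)} = \frac{n \left(n + 0\right)}{58} = n n \frac{1}{58} = n^{2} \cdot \frac{1}{58} = \frac{n^{2}}{58}$)
$\frac{a{\left(-97 \right)}}{2282} = \frac{\frac{1}{58} \left(-97\right)^{2}}{2282} = \frac{1}{58} \cdot 9409 \cdot \frac{1}{2282} = \frac{9409}{58} \cdot \frac{1}{2282} = \frac{9409}{132356}$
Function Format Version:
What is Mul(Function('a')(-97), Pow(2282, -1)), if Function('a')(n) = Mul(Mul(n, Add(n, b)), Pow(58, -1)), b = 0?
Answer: Rational(9409, 132356) ≈ 0.071089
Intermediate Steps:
Function('a')(n) = Mul(Rational(1, 58), Pow(n, 2)) (Function('a')(n) = Mul(Mul(n, Add(n, 0)), Pow(58, -1)) = Mul(Mul(n, n), Rational(1, 58)) = Mul(Pow(n, 2), Rational(1, 58)) = Mul(Rational(1, 58), Pow(n, 2)))
Mul(Function('a')(-97), Pow(2282, -1)) = Mul(Mul(Rational(1, 58), Pow(-97, 2)), Pow(2282, -1)) = Mul(Mul(Rational(1, 58), 9409), Rational(1, 2282)) = Mul(Rational(9409, 58), Rational(1, 2282)) = Rational(9409, 132356)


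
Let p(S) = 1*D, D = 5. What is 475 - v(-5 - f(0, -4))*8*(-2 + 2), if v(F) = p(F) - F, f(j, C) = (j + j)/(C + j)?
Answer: 475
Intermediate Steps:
p(S) = 5 (p(S) = 1*5 = 5)
f(j, C) = 2*j/(C + j) (f(j, C) = (2*j)/(C + j) = 2*j/(C + j))
v(F) = 5 - F
475 - v(-5 - f(0, -4))*8*(-2 + 2) = 475 - (5 - (-5 - 2*0/(-4 + 0)))*8*(-2 + 2) = 475 - (5 - (-5 - 2*0/(-4)))*8*0 = 475 - (5 - (-5 - 2*0*(-1)/4))*8*0 = 475 - (5 - (-5 - 1*0))*8*0 = 475 - (5 - (-5 + 0))*8*0 = 475 - (5 - 1*(-5))*8*0 = 475 - (5 + 5)*8*0 = 475 - 10*8*0 = 475 - 80*0 = 475 - 1*0 = 475 + 0 = 475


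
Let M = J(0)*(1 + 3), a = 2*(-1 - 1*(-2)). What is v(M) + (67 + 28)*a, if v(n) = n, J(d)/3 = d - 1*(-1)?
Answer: 202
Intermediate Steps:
J(d) = 3 + 3*d (J(d) = 3*(d - 1*(-1)) = 3*(d + 1) = 3*(1 + d) = 3 + 3*d)
a = 2 (a = 2*(-1 + 2) = 2*1 = 2)
M = 12 (M = (3 + 3*0)*(1 + 3) = (3 + 0)*4 = 3*4 = 12)
v(M) + (67 + 28)*a = 12 + (67 + 28)*2 = 12 + 95*2 = 12 + 190 = 202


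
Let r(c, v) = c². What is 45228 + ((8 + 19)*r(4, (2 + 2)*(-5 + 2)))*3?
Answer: 46524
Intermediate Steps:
45228 + ((8 + 19)*r(4, (2 + 2)*(-5 + 2)))*3 = 45228 + ((8 + 19)*4²)*3 = 45228 + (27*16)*3 = 45228 + 432*3 = 45228 + 1296 = 46524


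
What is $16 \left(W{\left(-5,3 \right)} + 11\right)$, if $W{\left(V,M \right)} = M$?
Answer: $224$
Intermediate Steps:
$16 \left(W{\left(-5,3 \right)} + 11\right) = 16 \left(3 + 11\right) = 16 \cdot 14 = 224$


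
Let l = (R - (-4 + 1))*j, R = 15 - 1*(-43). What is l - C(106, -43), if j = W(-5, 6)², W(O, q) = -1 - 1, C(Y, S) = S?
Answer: 287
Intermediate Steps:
W(O, q) = -2
j = 4 (j = (-2)² = 4)
R = 58 (R = 15 + 43 = 58)
l = 244 (l = (58 - (-4 + 1))*4 = (58 - 1*(-3))*4 = (58 + 3)*4 = 61*4 = 244)
l - C(106, -43) = 244 - 1*(-43) = 244 + 43 = 287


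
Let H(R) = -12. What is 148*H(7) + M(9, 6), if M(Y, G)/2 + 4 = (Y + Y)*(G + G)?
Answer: -1352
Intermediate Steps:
M(Y, G) = -8 + 8*G*Y (M(Y, G) = -8 + 2*((Y + Y)*(G + G)) = -8 + 2*((2*Y)*(2*G)) = -8 + 2*(4*G*Y) = -8 + 8*G*Y)
148*H(7) + M(9, 6) = 148*(-12) + (-8 + 8*6*9) = -1776 + (-8 + 432) = -1776 + 424 = -1352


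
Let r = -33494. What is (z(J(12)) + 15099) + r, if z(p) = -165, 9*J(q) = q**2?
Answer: -18560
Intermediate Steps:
J(q) = q**2/9
(z(J(12)) + 15099) + r = (-165 + 15099) - 33494 = 14934 - 33494 = -18560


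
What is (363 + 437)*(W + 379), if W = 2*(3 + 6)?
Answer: 317600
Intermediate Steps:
W = 18 (W = 2*9 = 18)
(363 + 437)*(W + 379) = (363 + 437)*(18 + 379) = 800*397 = 317600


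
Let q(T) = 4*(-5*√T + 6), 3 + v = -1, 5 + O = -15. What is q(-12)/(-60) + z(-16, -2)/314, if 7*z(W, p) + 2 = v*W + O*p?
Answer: -1943/5495 + 2*I*√3/3 ≈ -0.35359 + 1.1547*I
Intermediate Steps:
O = -20 (O = -5 - 15 = -20)
v = -4 (v = -3 - 1 = -4)
q(T) = 24 - 20*√T (q(T) = 4*(6 - 5*√T) = 24 - 20*√T)
z(W, p) = -2/7 - 20*p/7 - 4*W/7 (z(W, p) = -2/7 + (-4*W - 20*p)/7 = -2/7 + (-20*p - 4*W)/7 = -2/7 + (-20*p/7 - 4*W/7) = -2/7 - 20*p/7 - 4*W/7)
q(-12)/(-60) + z(-16, -2)/314 = (24 - 40*I*√3)/(-60) + (-2/7 - 20/7*(-2) - 4/7*(-16))/314 = (24 - 40*I*√3)*(-1/60) + (-2/7 + 40/7 + 64/7)*(1/314) = (24 - 40*I*√3)*(-1/60) + (102/7)*(1/314) = (-⅖ + 2*I*√3/3) + 51/1099 = -1943/5495 + 2*I*√3/3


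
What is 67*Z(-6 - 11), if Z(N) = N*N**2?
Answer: -329171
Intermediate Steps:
Z(N) = N**3
67*Z(-6 - 11) = 67*(-6 - 11)**3 = 67*(-17)**3 = 67*(-4913) = -329171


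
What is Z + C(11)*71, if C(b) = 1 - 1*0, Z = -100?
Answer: -29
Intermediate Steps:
C(b) = 1 (C(b) = 1 + 0 = 1)
Z + C(11)*71 = -100 + 1*71 = -100 + 71 = -29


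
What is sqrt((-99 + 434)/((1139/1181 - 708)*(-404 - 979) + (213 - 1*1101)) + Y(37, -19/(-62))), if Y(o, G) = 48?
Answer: sqrt(63897204804546387693)/1153768719 ≈ 6.9282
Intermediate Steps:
sqrt((-99 + 434)/((1139/1181 - 708)*(-404 - 979) + (213 - 1*1101)) + Y(37, -19/(-62))) = sqrt((-99 + 434)/((1139/1181 - 708)*(-404 - 979) + (213 - 1*1101)) + 48) = sqrt(335/((1139*(1/1181) - 708)*(-1383) + (213 - 1101)) + 48) = sqrt(335/((1139/1181 - 708)*(-1383) - 888) + 48) = sqrt(335/(-835009/1181*(-1383) - 888) + 48) = sqrt(335/(1154817447/1181 - 888) + 48) = sqrt(335/(1153768719/1181) + 48) = sqrt(335*(1181/1153768719) + 48) = sqrt(395635/1153768719 + 48) = sqrt(55381294147/1153768719) = sqrt(63897204804546387693)/1153768719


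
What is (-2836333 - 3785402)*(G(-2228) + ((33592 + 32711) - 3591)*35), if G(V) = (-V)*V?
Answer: 18336008006040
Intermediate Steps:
G(V) = -V²
(-2836333 - 3785402)*(G(-2228) + ((33592 + 32711) - 3591)*35) = (-2836333 - 3785402)*(-1*(-2228)² + ((33592 + 32711) - 3591)*35) = -6621735*(-1*4963984 + (66303 - 3591)*35) = -6621735*(-4963984 + 62712*35) = -6621735*(-4963984 + 2194920) = -6621735*(-2769064) = 18336008006040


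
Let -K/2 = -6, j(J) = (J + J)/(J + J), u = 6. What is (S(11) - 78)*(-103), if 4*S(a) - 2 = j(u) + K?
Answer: 30591/4 ≈ 7647.8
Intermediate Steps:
j(J) = 1 (j(J) = (2*J)/((2*J)) = (2*J)*(1/(2*J)) = 1)
K = 12 (K = -2*(-6) = 12)
S(a) = 15/4 (S(a) = ½ + (1 + 12)/4 = ½ + (¼)*13 = ½ + 13/4 = 15/4)
(S(11) - 78)*(-103) = (15/4 - 78)*(-103) = -297/4*(-103) = 30591/4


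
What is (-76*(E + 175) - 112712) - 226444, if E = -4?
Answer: -352152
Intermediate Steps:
(-76*(E + 175) - 112712) - 226444 = (-76*(-4 + 175) - 112712) - 226444 = (-76*171 - 112712) - 226444 = (-12996 - 112712) - 226444 = -125708 - 226444 = -352152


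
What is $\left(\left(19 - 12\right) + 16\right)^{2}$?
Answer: $529$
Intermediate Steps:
$\left(\left(19 - 12\right) + 16\right)^{2} = \left(7 + 16\right)^{2} = 23^{2} = 529$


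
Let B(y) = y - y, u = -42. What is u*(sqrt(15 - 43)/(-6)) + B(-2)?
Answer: 14*I*sqrt(7) ≈ 37.041*I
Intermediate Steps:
B(y) = 0
u*(sqrt(15 - 43)/(-6)) + B(-2) = -42*sqrt(15 - 43)/(-6) + 0 = -42*sqrt(-28)*(-1)/6 + 0 = -42*2*I*sqrt(7)*(-1)/6 + 0 = -(-14)*I*sqrt(7) + 0 = 14*I*sqrt(7) + 0 = 14*I*sqrt(7)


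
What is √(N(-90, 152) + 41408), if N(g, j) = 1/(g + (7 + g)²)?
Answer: √1914142819407/6799 ≈ 203.49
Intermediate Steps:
√(N(-90, 152) + 41408) = √(1/(-90 + (7 - 90)²) + 41408) = √(1/(-90 + (-83)²) + 41408) = √(1/(-90 + 6889) + 41408) = √(1/6799 + 41408) = √(281532993/6799) = √1914142819407/6799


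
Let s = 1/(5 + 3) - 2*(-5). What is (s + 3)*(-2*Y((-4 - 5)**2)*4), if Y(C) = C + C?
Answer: -17010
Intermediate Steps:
Y(C) = 2*C
s = 81/8 (s = 1/8 + 10 = 81/8 ≈ 10.125)
(s + 3)*(-2*Y((-4 - 5)**2)*4) = (81/8 + 3)*(-4*(-4 - 5)**2*4) = 105*(-4*(-9)**2*4)/8 = 105*(-4*81*4)/8 = 105*(-2*162*4)/8 = 105*(-324*4)/8 = (105/8)*(-1296) = -17010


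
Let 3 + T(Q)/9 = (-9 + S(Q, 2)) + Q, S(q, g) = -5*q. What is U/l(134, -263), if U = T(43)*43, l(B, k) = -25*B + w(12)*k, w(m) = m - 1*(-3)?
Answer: 71208/7295 ≈ 9.7612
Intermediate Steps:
w(m) = 3 + m (w(m) = m + 3 = 3 + m)
l(B, k) = -25*B + 15*k (l(B, k) = -25*B + (3 + 12)*k = -25*B + 15*k)
T(Q) = -108 - 36*Q (T(Q) = -27 + 9*((-9 - 5*Q) + Q) = -27 + 9*(-9 - 4*Q) = -27 + (-81 - 36*Q) = -108 - 36*Q)
U = -71208 (U = (-108 - 36*43)*43 = (-108 - 1548)*43 = -1656*43 = -71208)
U/l(134, -263) = -71208/(-25*134 + 15*(-263)) = -71208/(-3350 - 3945) = -71208/(-7295) = -71208*(-1/7295) = 71208/7295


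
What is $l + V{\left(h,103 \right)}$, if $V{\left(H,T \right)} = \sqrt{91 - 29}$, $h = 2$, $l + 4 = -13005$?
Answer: $-13009 + \sqrt{62} \approx -13001.0$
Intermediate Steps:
$l = -13009$ ($l = -4 - 13005 = -13009$)
$V{\left(H,T \right)} = \sqrt{62}$
$l + V{\left(h,103 \right)} = -13009 + \sqrt{62}$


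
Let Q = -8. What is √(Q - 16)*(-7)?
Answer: -14*I*√6 ≈ -34.293*I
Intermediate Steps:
√(Q - 16)*(-7) = √(-8 - 16)*(-7) = √(-24)*(-7) = (2*I*√6)*(-7) = -14*I*√6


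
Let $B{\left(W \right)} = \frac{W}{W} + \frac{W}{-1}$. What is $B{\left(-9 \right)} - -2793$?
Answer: $2803$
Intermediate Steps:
$B{\left(W \right)} = 1 - W$ ($B{\left(W \right)} = 1 + W \left(-1\right) = 1 - W$)
$B{\left(-9 \right)} - -2793 = \left(1 - -9\right) - -2793 = \left(1 + 9\right) + 2793 = 10 + 2793 = 2803$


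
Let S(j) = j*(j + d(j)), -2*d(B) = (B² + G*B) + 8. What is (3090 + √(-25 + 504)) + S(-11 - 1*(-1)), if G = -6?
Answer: 4030 + √479 ≈ 4051.9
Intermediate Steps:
d(B) = -4 + 3*B - B²/2 (d(B) = -((B² - 6*B) + 8)/2 = -(8 + B² - 6*B)/2 = -4 + 3*B - B²/2)
S(j) = j*(-4 + 4*j - j²/2) (S(j) = j*(j + (-4 + 3*j - j²/2)) = j*(-4 + 4*j - j²/2))
(3090 + √(-25 + 504)) + S(-11 - 1*(-1)) = (3090 + √(-25 + 504)) + (-11 - 1*(-1))*(-8 - (-11 - 1*(-1))² + 8*(-11 - 1*(-1)))/2 = (3090 + √479) + (-11 + 1)*(-8 - (-11 + 1)² + 8*(-11 + 1))/2 = (3090 + √479) + (½)*(-10)*(-8 - 1*(-10)² + 8*(-10)) = (3090 + √479) + (½)*(-10)*(-8 - 1*100 - 80) = (3090 + √479) + (½)*(-10)*(-8 - 100 - 80) = (3090 + √479) + (½)*(-10)*(-188) = (3090 + √479) + 940 = 4030 + √479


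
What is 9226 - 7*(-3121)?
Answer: 31073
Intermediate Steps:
9226 - 7*(-3121) = 9226 - 1*(-21847) = 9226 + 21847 = 31073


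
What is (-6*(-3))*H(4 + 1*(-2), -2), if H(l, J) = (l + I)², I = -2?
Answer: 0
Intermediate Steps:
H(l, J) = (-2 + l)² (H(l, J) = (l - 2)² = (-2 + l)²)
(-6*(-3))*H(4 + 1*(-2), -2) = (-6*(-3))*(-2 + (4 + 1*(-2)))² = 18*(-2 + (4 - 2))² = 18*(-2 + 2)² = 18*0² = 18*0 = 0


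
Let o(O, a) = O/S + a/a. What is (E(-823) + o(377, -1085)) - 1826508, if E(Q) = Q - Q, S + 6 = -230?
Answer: -431056029/236 ≈ -1.8265e+6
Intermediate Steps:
S = -236 (S = -6 - 230 = -236)
E(Q) = 0
o(O, a) = 1 - O/236 (o(O, a) = O/(-236) + a/a = O*(-1/236) + 1 = -O/236 + 1 = 1 - O/236)
(E(-823) + o(377, -1085)) - 1826508 = (0 + (1 - 1/236*377)) - 1826508 = (0 + (1 - 377/236)) - 1826508 = (0 - 141/236) - 1826508 = -141/236 - 1826508 = -431056029/236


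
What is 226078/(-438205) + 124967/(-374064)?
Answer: -139328805227/163916715120 ≈ -0.85000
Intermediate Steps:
226078/(-438205) + 124967/(-374064) = 226078*(-1/438205) + 124967*(-1/374064) = -226078/438205 - 124967/374064 = -139328805227/163916715120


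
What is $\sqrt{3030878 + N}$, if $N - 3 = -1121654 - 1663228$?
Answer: $\sqrt{245999} \approx 495.98$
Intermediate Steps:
$N = -2784879$ ($N = 3 - 2784882 = -2784879$)
$\sqrt{3030878 + N} = \sqrt{3030878 - 2784879} = \sqrt{245999}$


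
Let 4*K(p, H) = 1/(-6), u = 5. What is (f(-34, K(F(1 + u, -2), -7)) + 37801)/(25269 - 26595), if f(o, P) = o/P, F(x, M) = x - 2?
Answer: -38617/1326 ≈ -29.123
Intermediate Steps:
F(x, M) = -2 + x
K(p, H) = -1/24 (K(p, H) = (1/4)/(-6) = (1/4)*(-1/6) = -1/24)
(f(-34, K(F(1 + u, -2), -7)) + 37801)/(25269 - 26595) = (-34/(-1/24) + 37801)/(25269 - 26595) = (-34*(-24) + 37801)/(-1326) = (816 + 37801)*(-1/1326) = 38617*(-1/1326) = -38617/1326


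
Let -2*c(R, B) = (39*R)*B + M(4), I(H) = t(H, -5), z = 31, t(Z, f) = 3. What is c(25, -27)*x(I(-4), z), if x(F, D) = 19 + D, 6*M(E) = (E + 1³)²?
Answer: 3948125/6 ≈ 6.5802e+5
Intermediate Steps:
I(H) = 3
M(E) = (1 + E)²/6 (M(E) = (E + 1³)²/6 = (E + 1)²/6 = (1 + E)²/6)
c(R, B) = -25/12 - 39*B*R/2 (c(R, B) = -((39*R)*B + (1 + 4)²/6)/2 = -(39*B*R + (⅙)*5²)/2 = -(39*B*R + (⅙)*25)/2 = -(39*B*R + 25/6)/2 = -(25/6 + 39*B*R)/2 = -25/12 - 39*B*R/2)
c(25, -27)*x(I(-4), z) = (-25/12 - 39/2*(-27)*25)*(19 + 31) = (-25/12 + 26325/2)*50 = (157925/12)*50 = 3948125/6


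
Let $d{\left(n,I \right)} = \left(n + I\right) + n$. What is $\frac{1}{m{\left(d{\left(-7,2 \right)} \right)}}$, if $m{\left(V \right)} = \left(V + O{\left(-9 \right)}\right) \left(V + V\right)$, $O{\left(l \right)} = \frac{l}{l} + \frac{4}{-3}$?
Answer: $\frac{1}{296} \approx 0.0033784$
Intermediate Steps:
$O{\left(l \right)} = - \frac{1}{3}$ ($O{\left(l \right)} = 1 + 4 \left(- \frac{1}{3}\right) = 1 - \frac{4}{3} = - \frac{1}{3}$)
$d{\left(n,I \right)} = I + 2 n$ ($d{\left(n,I \right)} = \left(I + n\right) + n = I + 2 n$)
$m{\left(V \right)} = 2 V \left(- \frac{1}{3} + V\right)$ ($m{\left(V \right)} = \left(V - \frac{1}{3}\right) \left(V + V\right) = \left(- \frac{1}{3} + V\right) 2 V = 2 V \left(- \frac{1}{3} + V\right)$)
$\frac{1}{m{\left(d{\left(-7,2 \right)} \right)}} = \frac{1}{\frac{2}{3} \left(2 + 2 \left(-7\right)\right) \left(-1 + 3 \left(2 + 2 \left(-7\right)\right)\right)} = \frac{1}{\frac{2}{3} \left(2 - 14\right) \left(-1 + 3 \left(2 - 14\right)\right)} = \frac{1}{\frac{2}{3} \left(-12\right) \left(-1 + 3 \left(-12\right)\right)} = \frac{1}{\frac{2}{3} \left(-12\right) \left(-1 - 36\right)} = \frac{1}{\frac{2}{3} \left(-12\right) \left(-37\right)} = \frac{1}{296}$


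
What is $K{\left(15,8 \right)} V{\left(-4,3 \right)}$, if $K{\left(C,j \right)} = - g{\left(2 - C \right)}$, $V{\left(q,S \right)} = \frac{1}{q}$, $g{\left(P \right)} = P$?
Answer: $- \frac{13}{4} \approx -3.25$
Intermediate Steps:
$K{\left(C,j \right)} = -2 + C$ ($K{\left(C,j \right)} = - (2 - C) = -2 + C$)
$K{\left(15,8 \right)} V{\left(-4,3 \right)} = \frac{-2 + 15}{-4} = 13 \left(- \frac{1}{4}\right) = - \frac{13}{4}$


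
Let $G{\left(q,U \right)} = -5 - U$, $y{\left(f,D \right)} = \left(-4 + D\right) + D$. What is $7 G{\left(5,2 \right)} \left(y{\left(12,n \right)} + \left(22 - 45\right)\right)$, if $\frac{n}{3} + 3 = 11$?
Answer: $-1029$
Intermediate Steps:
$n = 24$ ($n = -9 + 3 \cdot 11 = -9 + 33 = 24$)
$y{\left(f,D \right)} = -4 + 2 D$
$7 G{\left(5,2 \right)} \left(y{\left(12,n \right)} + \left(22 - 45\right)\right) = 7 \left(-5 - 2\right) \left(\left(-4 + 2 \cdot 24\right) + \left(22 - 45\right)\right) = 7 \left(-5 - 2\right) \left(\left(-4 + 48\right) + \left(22 - 45\right)\right) = 7 \left(-7\right) \left(44 - 23\right) = \left(-49\right) 21 = -1029$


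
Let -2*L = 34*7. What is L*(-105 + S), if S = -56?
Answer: 19159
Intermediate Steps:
L = -119 (L = -17*7 = -½*238 = -119)
L*(-105 + S) = -119*(-105 - 56) = -119*(-161) = 19159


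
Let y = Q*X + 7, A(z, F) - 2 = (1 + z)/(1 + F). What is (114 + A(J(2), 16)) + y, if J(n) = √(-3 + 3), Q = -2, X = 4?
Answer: 1956/17 ≈ 115.06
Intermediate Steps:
J(n) = 0 (J(n) = √0 = 0)
A(z, F) = 2 + (1 + z)/(1 + F)
y = -1 (y = -2*4 + 7 = -8 + 7 = -1)
(114 + A(J(2), 16)) + y = (114 + (3 + 0 + 2*16)/(1 + 16)) - 1 = (114 + (3 + 0 + 32)/17) - 1 = (114 + (1/17)*35) - 1 = (114 + 35/17) - 1 = 1973/17 - 1 = 1956/17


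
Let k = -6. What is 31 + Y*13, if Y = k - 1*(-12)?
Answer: 109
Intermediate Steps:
Y = 6 (Y = -6 - 1*(-12) = -6 + 12 = 6)
31 + Y*13 = 31 + 6*13 = 31 + 78 = 109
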